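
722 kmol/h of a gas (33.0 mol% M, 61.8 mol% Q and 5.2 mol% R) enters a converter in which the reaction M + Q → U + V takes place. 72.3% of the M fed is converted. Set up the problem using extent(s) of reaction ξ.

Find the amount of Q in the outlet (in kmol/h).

M reacted = 0.723 × 238.3 = 172.3 kmol/h; ν_M = −1, so ξ = 172.3/1 = 172.3 kmol/h.
Outlet amounts (n = n₀ + ν ξ):
  M: 238.3 − 1(172.3) = 66
  Q: 446.2 − 1(172.3) = 273.9
  U: 0 + 1(172.3) = 172.3
  V: 0 + 1(172.3) = 172.3
  R: 37.54 (inert)

274 kmol/h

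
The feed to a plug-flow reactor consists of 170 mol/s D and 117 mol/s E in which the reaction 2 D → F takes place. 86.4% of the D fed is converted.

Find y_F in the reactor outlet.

D reacted = 0.864 × 170 = 146.9 mol/s; ν_D = −2, so ξ = 146.9/2 = 73.44 mol/s.
Outlet amounts (n = n₀ + ν ξ):
  D: 170 − 2(73.44) = 23.12
  F: 0 + 1(73.44) = 73.44
  E: 117 (inert)
Total out = 213.6 mol/s; y_F = 73.44 / 213.6 = 0.3439.

0.344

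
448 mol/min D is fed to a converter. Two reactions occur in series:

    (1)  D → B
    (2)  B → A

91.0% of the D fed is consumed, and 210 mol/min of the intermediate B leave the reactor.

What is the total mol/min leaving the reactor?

448 mol/min

Conversion of D: D consumed = 1ξ₁ = 0.91 × 448 → ξ₁ = 407.7 mol/min.
B balance: n_B = 0 + 1ξ₁ − 1ξ₂ = 210 → ξ₂ = (1·407.7 − 210)/1 = 197.7 mol/min.
Outlet amounts (n = n₀ + Σ ν·ξ):
  D: 448 − 1(407.7) = 40.32
  B: 0 + 1(407.7) − 1(197.7) = 210
  A: 0 + 1(197.7) = 197.7
Total out = 40.32 + 210 + 197.7 = 448 mol/min.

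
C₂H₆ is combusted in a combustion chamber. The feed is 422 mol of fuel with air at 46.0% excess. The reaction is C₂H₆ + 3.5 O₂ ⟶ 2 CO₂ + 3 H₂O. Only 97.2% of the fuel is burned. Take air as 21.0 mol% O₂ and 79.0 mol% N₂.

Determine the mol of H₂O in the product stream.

Stoichiometric O₂ = 3.5 × 422 = 1477 mol; O₂ fed = 1477 × 1.460 = 2156 mol.
N₂ fed = 2156 × 79/21 = 8112 mol.
Fuel reacted = 0.972 × 422 → ξ = 410.2 mol.
Outlet (n = n₀ + ν ξ):
  C₂H₆: 422 − 1(410.2) = 11.82
  O₂: 2156 − 3.5(410.2) = 720.8
  N₂: 8112 (inert)
  CO₂: 0 + 2(410.2) = 820.4
  H₂O: 0 + 3(410.2) = 1231

1230 mol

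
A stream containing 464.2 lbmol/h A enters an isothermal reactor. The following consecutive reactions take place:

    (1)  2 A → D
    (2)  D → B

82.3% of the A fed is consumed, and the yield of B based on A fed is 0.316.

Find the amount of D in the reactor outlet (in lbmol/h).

Conversion of A: A consumed = 2ξ₁ = 0.823 × 464.2 → ξ₁ = 191 lbmol/h.
Yield of B: 1ξ₂ / 464.2 = 0.316 → ξ₂ = 146.7 lbmol/h.
Outlet amounts (n = n₀ + Σ ν·ξ):
  A: 464.2 − 2(191) = 82.16
  D: 0 + 1(191) − 1(146.7) = 44.33
  B: 0 + 1(146.7) = 146.7

44.3 lbmol/h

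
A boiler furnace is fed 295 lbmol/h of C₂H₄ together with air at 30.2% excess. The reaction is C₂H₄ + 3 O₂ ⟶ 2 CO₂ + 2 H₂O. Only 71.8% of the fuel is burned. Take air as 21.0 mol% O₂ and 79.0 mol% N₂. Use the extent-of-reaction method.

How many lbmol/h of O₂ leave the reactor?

517 lbmol/h

Stoichiometric O₂ = 3 × 295 = 885 lbmol/h; O₂ fed = 885 × 1.302 = 1152 lbmol/h.
N₂ fed = 1152 × 79/21 = 4335 lbmol/h.
Fuel reacted = 0.718 × 295 → ξ = 211.8 lbmol/h.
Outlet (n = n₀ + ν ξ):
  C₂H₄: 295 − 1(211.8) = 83.19
  O₂: 1152 − 3(211.8) = 516.8
  N₂: 4335 (inert)
  CO₂: 0 + 2(211.8) = 423.6
  H₂O: 0 + 2(211.8) = 423.6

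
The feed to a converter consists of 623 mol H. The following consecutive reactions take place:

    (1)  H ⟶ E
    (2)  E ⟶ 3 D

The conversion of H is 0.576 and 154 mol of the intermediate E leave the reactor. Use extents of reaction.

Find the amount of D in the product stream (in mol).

615 mol

Conversion of H: H consumed = 1ξ₁ = 0.576 × 623 → ξ₁ = 358.8 mol.
E balance: n_E = 0 + 1ξ₁ − 1ξ₂ = 154 → ξ₂ = (1·358.8 − 154)/1 = 204.8 mol.
Outlet amounts (n = n₀ + Σ ν·ξ):
  H: 623 − 1(358.8) = 264.2
  E: 0 + 1(358.8) − 1(204.8) = 154
  D: 0 + 3(204.8) = 614.5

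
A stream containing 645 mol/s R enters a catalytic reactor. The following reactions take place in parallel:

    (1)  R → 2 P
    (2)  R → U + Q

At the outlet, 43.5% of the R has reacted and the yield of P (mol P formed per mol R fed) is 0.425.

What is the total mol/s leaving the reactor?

926 mol/s

Yield of P: 2ξ₁ / 645 = 0.425 → ξ₁ = 137.1 mol/s.
Conversion of R: 1ξ₁ + 1ξ₂ = 0.435 × 645 = 280.6 → ξ₂ = 143.5 mol/s.
Outlet amounts (n = n₀ + Σ ν·ξ):
  R: 645 − 1(137.1) − 1(143.5) = 364.4
  P: 0 + 2(137.1) = 274.1
  U: 0 + 1(143.5) = 143.5
  Q: 0 + 1(143.5) = 143.5
Total out = 364.4 + 274.1 + 143.5 + 143.5 = 925.6 mol/s.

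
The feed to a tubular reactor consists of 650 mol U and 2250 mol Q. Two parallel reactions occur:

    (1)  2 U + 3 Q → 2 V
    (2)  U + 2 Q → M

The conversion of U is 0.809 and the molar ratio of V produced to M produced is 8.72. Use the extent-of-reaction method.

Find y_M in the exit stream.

0.026

Conversion of U: U consumed = 0.809 × 650 = 525.9 mol = 2ξ₁ + 1ξ₂.
Selectivity: 2ξ₁ / (1ξ₂) = 8.72 → ξ₁ = 4.36 ξ₂.
Substitute: (2·4.36 + 1) ξ₂ = 525.9 → ξ₂ = 54.1 mol, ξ₁ = 235.9 mol.
Outlet amounts (n = n₀ + Σ ν·ξ):
  U: 650 − 2(235.9) − 1(54.1) = 124.1
  Q: 2250 − 3(235.9) − 2(54.1) = 1434
  V: 0 + 2(235.9) = 471.8
  M: 0 + 1(54.1) = 54.1
Total out = 2084 mol; y_M = 54.1 / 2084 = 0.02596.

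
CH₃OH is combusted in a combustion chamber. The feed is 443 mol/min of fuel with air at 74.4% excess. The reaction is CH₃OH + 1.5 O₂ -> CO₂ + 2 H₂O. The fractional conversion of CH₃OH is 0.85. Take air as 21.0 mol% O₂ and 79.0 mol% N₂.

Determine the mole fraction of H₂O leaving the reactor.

0.122

Stoichiometric O₂ = 1.5 × 443 = 664.5 mol/min; O₂ fed = 664.5 × 1.744 = 1159 mol/min.
N₂ fed = 1159 × 79/21 = 4360 mol/min.
Fuel reacted = 0.85 × 443 → ξ = 376.6 mol/min.
Outlet (n = n₀ + ν ξ):
  CH₃OH: 443 − 1(376.6) = 66.45
  O₂: 1159 − 1.5(376.6) = 594.1
  N₂: 4360 (inert)
  CO₂: 0 + 1(376.6) = 376.6
  H₂O: 0 + 2(376.6) = 753.1
Total out = 6150 mol/min; y_H₂O = 753.1 / 6150 = 0.1225.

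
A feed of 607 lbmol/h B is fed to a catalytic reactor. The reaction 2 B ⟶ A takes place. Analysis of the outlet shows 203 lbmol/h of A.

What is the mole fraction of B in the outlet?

0.498

For A: n = n₀ + 1ξ → 203 = 0 + 1ξ, giving ξ = 203 lbmol/h.
Outlet amounts (n = n₀ + ν ξ):
  B: 607 − 2(203) = 201
  A: 0 + 1(203) = 203
Total out = 404 lbmol/h; y_B = 201 / 404 = 0.4975.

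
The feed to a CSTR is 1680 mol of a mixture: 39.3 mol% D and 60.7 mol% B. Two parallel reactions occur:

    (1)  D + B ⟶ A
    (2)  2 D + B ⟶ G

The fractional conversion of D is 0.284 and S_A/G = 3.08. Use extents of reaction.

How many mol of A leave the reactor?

114 mol

Conversion of D: D consumed = 0.284 × 660.2 = 187.5 mol = 1ξ₁ + 2ξ₂.
Selectivity: 1ξ₁ / (1ξ₂) = 3.08 → ξ₁ = 3.08 ξ₂.
Substitute: (1·3.08 + 2) ξ₂ = 187.5 → ξ₂ = 36.91 mol, ξ₁ = 113.7 mol.
Outlet amounts (n = n₀ + Σ ν·ξ):
  D: 660.2 − 1(113.7) − 2(36.91) = 472.7
  B: 1020 − 1(113.7) − 1(36.91) = 869.2
  A: 0 + 1(113.7) = 113.7
  G: 0 + 1(36.91) = 36.91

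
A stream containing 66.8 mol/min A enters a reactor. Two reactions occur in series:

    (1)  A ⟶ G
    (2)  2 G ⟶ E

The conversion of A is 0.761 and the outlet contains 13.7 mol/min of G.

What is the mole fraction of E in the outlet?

Conversion of A: A consumed = 1ξ₁ = 0.761 × 66.8 → ξ₁ = 50.83 mol/min.
G balance: n_G = 0 + 1ξ₁ − 2ξ₂ = 13.7 → ξ₂ = (1·50.83 − 13.7)/2 = 18.57 mol/min.
Outlet amounts (n = n₀ + Σ ν·ξ):
  A: 66.8 − 1(50.83) = 15.97
  G: 0 + 1(50.83) − 2(18.57) = 13.7
  E: 0 + 1(18.57) = 18.57
Total out = 48.23 mol/min; y_E = 18.57 / 48.23 = 0.385.

0.385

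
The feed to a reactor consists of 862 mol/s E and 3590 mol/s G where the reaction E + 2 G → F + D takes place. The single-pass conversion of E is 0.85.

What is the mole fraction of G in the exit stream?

0.571

E reacted = 0.85 × 862 = 732.7 mol/s; ν_E = −1, so ξ = 732.7/1 = 732.7 mol/s.
Outlet amounts (n = n₀ + ν ξ):
  E: 862 − 1(732.7) = 129.3
  G: 3590 − 2(732.7) = 2125
  F: 0 + 1(732.7) = 732.7
  D: 0 + 1(732.7) = 732.7
Total out = 3719 mol/s; y_G = 2125 / 3719 = 0.5712.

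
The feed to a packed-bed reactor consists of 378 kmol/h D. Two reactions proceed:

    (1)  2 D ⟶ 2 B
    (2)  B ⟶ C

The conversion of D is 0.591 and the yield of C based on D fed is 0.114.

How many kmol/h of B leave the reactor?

Conversion of D: D consumed = 2ξ₁ = 0.591 × 378 → ξ₁ = 111.7 kmol/h.
Yield of C: 1ξ₂ / 378 = 0.114 → ξ₂ = 43.09 kmol/h.
Outlet amounts (n = n₀ + Σ ν·ξ):
  D: 378 − 2(111.7) = 154.6
  B: 0 + 2(111.7) − 1(43.09) = 180.3
  C: 0 + 1(43.09) = 43.09

180 kmol/h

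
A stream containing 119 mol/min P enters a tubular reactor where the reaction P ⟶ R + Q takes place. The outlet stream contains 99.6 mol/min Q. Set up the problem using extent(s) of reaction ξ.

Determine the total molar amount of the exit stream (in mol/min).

For Q: n = n₀ + 1ξ → 99.6 = 0 + 1ξ, giving ξ = 99.6 mol/min.
Outlet amounts (n = n₀ + ν ξ):
  P: 119 − 1(99.6) = 19.4
  R: 0 + 1(99.6) = 99.6
  Q: 0 + 1(99.6) = 99.6
Total out = 19.4 + 99.6 + 99.6 = 218.6 mol/min.

219 mol/min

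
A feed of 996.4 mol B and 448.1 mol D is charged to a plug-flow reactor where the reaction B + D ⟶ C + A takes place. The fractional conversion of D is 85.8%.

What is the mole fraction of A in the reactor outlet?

D reacted = 0.858 × 448.1 = 384.5 mol; ν_D = −1, so ξ = 384.5/1 = 384.5 mol.
Outlet amounts (n = n₀ + ν ξ):
  B: 996.4 − 1(384.5) = 611.9
  D: 448.1 − 1(384.5) = 63.63
  C: 0 + 1(384.5) = 384.5
  A: 0 + 1(384.5) = 384.5
Total out = 1444 mol; y_A = 384.5 / 1444 = 0.2662.

0.266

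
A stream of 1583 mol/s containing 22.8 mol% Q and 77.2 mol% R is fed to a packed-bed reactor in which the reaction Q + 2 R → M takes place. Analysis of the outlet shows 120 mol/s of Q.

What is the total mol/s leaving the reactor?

1100 mol/s

For Q: n = n₀ − 1ξ → 120 = 360.9 − 1ξ, giving ξ = 240.9 mol/s.
Outlet amounts (n = n₀ + ν ξ):
  Q: 360.9 − 1(240.9) = 120
  R: 1222 − 2(240.9) = 740.2
  M: 0 + 1(240.9) = 240.9
Total out = 120 + 740.2 + 240.9 = 1101 mol/s.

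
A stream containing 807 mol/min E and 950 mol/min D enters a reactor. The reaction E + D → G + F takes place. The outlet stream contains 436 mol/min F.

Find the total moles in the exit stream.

For F: n = n₀ + 1ξ → 436 = 0 + 1ξ, giving ξ = 436 mol/min.
Outlet amounts (n = n₀ + ν ξ):
  E: 807 − 1(436) = 371
  D: 950 − 1(436) = 514
  G: 0 + 1(436) = 436
  F: 0 + 1(436) = 436
Total out = 371 + 514 + 436 + 436 = 1757 mol/min.

1760 mol/min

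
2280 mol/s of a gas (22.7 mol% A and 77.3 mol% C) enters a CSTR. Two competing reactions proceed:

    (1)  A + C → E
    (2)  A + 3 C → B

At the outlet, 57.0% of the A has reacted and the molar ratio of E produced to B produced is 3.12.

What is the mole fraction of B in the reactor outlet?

Conversion of A: A consumed = 0.57 × 517.6 = 295 mol/s = 1ξ₁ + 1ξ₂.
Selectivity: 1ξ₁ / (1ξ₂) = 3.12 → ξ₁ = 3.12 ξ₂.
Substitute: (1·3.12 + 1) ξ₂ = 295 → ξ₂ = 71.6 mol/s, ξ₁ = 223.4 mol/s.
Outlet amounts (n = n₀ + Σ ν·ξ):
  A: 517.6 − 1(223.4) − 1(71.6) = 222.6
  C: 1762 − 1(223.4) − 3(71.6) = 1324
  E: 0 + 1(223.4) = 223.4
  B: 0 + 1(71.6) = 71.6
Total out = 1842 mol/s; y_B = 71.6 / 1842 = 0.03888.

0.0389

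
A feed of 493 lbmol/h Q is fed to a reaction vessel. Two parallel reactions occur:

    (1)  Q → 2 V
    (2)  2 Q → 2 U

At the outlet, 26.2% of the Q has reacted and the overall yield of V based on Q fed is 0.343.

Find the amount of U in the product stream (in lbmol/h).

Yield of V: 2ξ₁ / 493 = 0.343 → ξ₁ = 84.55 lbmol/h.
Conversion of Q: 1ξ₁ + 2ξ₂ = 0.262 × 493 = 129.2 → ξ₂ = 22.31 lbmol/h.
Outlet amounts (n = n₀ + Σ ν·ξ):
  Q: 493 − 1(84.55) − 2(22.31) = 363.8
  V: 0 + 2(84.55) = 169.1
  U: 0 + 2(22.31) = 44.62

44.6 lbmol/h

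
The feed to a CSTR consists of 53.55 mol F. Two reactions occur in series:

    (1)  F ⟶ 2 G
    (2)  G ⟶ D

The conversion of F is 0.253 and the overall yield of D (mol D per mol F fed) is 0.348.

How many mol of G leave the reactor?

8.46 mol

Conversion of F: F consumed = 1ξ₁ = 0.253 × 53.55 → ξ₁ = 13.55 mol.
Yield of D: 1ξ₂ / 53.55 = 0.348 → ξ₂ = 18.64 mol.
Outlet amounts (n = n₀ + Σ ν·ξ):
  F: 53.55 − 1(13.55) = 40
  G: 0 + 2(13.55) − 1(18.64) = 8.461
  D: 0 + 1(18.64) = 18.64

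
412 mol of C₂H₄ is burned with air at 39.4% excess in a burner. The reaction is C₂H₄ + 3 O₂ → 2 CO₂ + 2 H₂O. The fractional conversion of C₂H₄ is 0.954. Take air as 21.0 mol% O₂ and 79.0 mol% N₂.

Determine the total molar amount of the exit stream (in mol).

Stoichiometric O₂ = 3 × 412 = 1236 mol; O₂ fed = 1236 × 1.394 = 1723 mol.
N₂ fed = 1723 × 79/21 = 6482 mol.
Fuel reacted = 0.954 × 412 → ξ = 393 mol.
Outlet (n = n₀ + ν ξ):
  C₂H₄: 412 − 1(393) = 18.95
  O₂: 1723 − 3(393) = 543.8
  N₂: 6482 (inert)
  CO₂: 0 + 2(393) = 786.1
  H₂O: 0 + 2(393) = 786.1
Total out = 18.95 + 543.8 + 6482 + 786.1 + 786.1 = 8617 mol.

8620 mol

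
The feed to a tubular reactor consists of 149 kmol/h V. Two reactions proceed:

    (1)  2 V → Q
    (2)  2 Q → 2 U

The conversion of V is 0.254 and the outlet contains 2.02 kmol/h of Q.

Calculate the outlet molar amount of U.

16.9 kmol/h

Conversion of V: V consumed = 2ξ₁ = 0.254 × 149 → ξ₁ = 18.92 kmol/h.
Q balance: n_Q = 0 + 1ξ₁ − 2ξ₂ = 2.02 → ξ₂ = (1·18.92 − 2.02)/2 = 8.452 kmol/h.
Outlet amounts (n = n₀ + Σ ν·ξ):
  V: 149 − 2(18.92) = 111.2
  Q: 0 + 1(18.92) − 2(8.452) = 2.02
  U: 0 + 2(8.452) = 16.9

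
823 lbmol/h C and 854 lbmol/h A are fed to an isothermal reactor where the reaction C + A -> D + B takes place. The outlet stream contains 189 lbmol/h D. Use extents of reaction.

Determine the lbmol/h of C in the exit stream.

634 lbmol/h

For D: n = n₀ + 1ξ → 189 = 0 + 1ξ, giving ξ = 189 lbmol/h.
Outlet amounts (n = n₀ + ν ξ):
  C: 823 − 1(189) = 634
  A: 854 − 1(189) = 665
  D: 0 + 1(189) = 189
  B: 0 + 1(189) = 189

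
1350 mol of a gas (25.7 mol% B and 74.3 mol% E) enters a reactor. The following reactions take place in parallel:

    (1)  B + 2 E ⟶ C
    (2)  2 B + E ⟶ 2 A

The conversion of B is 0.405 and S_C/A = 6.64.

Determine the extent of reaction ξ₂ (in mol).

Conversion of B: B consumed = 0.405 × 346.9 = 140.5 mol = 1ξ₁ + 2ξ₂.
Selectivity: 1ξ₁ / (2ξ₂) = 6.64 → ξ₁ = 13.28 ξ₂.
Substitute: (1·13.28 + 2) ξ₂ = 140.5 → ξ₂ = 9.196 mol, ξ₁ = 122.1 mol.
Outlet amounts (n = n₀ + Σ ν·ξ):
  B: 346.9 − 1(122.1) − 2(9.196) = 206.4
  E: 1003 − 2(122.1) − 1(9.196) = 749.6
  C: 0 + 1(122.1) = 122.1
  A: 0 + 2(9.196) = 18.39

ξ₂ = 9.2 mol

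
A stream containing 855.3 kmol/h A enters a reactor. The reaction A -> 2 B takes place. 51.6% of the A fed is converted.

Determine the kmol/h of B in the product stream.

A reacted = 0.516 × 855.3 = 441.3 kmol/h; ν_A = −1, so ξ = 441.3/1 = 441.3 kmol/h.
Outlet amounts (n = n₀ + ν ξ):
  A: 855.3 − 1(441.3) = 414
  B: 0 + 2(441.3) = 882.7

883 kmol/h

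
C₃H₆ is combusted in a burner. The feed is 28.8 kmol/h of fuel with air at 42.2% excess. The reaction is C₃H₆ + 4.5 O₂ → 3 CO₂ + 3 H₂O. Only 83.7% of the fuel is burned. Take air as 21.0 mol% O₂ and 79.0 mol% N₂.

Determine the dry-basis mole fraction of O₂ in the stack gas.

0.0896

Stoichiometric O₂ = 4.5 × 28.8 = 129.6 kmol/h; O₂ fed = 129.6 × 1.422 = 184.3 kmol/h.
N₂ fed = 184.3 × 79/21 = 693.3 kmol/h.
Fuel reacted = 0.837 × 28.8 → ξ = 24.11 kmol/h.
Outlet (n = n₀ + ν ξ):
  C₃H₆: 28.8 − 1(24.11) = 4.694
  O₂: 184.3 − 4.5(24.11) = 75.82
  N₂: 693.3 (inert)
  CO₂: 0 + 3(24.11) = 72.32
  H₂O: 0 + 3(24.11) = 72.32
Dry total = 846.1 kmol/h; y_O₂ (dry) = 75.82 / 846.1 = 0.08961.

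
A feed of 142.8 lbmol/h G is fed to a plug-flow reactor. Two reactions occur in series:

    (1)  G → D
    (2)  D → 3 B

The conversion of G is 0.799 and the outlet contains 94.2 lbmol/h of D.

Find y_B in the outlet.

Conversion of G: G consumed = 1ξ₁ = 0.799 × 142.8 → ξ₁ = 114.1 lbmol/h.
D balance: n_D = 0 + 1ξ₁ − 1ξ₂ = 94.2 → ξ₂ = (1·114.1 − 94.2)/1 = 19.9 lbmol/h.
Outlet amounts (n = n₀ + Σ ν·ξ):
  G: 142.8 − 1(114.1) = 28.7
  D: 0 + 1(114.1) − 1(19.9) = 94.2
  B: 0 + 3(19.9) = 59.69
Total out = 182.6 lbmol/h; y_B = 59.69 / 182.6 = 0.3269.

0.327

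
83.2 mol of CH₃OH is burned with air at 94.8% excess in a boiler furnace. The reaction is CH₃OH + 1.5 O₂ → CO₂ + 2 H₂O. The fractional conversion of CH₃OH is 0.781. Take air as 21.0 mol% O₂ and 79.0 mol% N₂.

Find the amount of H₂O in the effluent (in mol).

130 mol

Stoichiometric O₂ = 1.5 × 83.2 = 124.8 mol; O₂ fed = 124.8 × 1.948 = 243.1 mol.
N₂ fed = 243.1 × 79/21 = 914.6 mol.
Fuel reacted = 0.781 × 83.2 → ξ = 64.98 mol.
Outlet (n = n₀ + ν ξ):
  CH₃OH: 83.2 − 1(64.98) = 18.22
  O₂: 243.1 − 1.5(64.98) = 145.6
  N₂: 914.6 (inert)
  CO₂: 0 + 1(64.98) = 64.98
  H₂O: 0 + 2(64.98) = 130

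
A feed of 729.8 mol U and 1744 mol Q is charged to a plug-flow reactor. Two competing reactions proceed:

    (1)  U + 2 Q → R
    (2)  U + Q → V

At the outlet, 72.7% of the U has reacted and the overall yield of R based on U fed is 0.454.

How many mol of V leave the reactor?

199 mol

Yield of R: 1ξ₁ / 729.8 = 0.454 → ξ₁ = 331.3 mol.
Conversion of U: 1ξ₁ + 1ξ₂ = 0.727 × 729.8 = 530.6 → ξ₂ = 199.2 mol.
Outlet amounts (n = n₀ + Σ ν·ξ):
  U: 729.8 − 1(331.3) − 1(199.2) = 199.2
  Q: 1744 − 2(331.3) − 1(199.2) = 882.1
  R: 0 + 1(331.3) = 331.3
  V: 0 + 1(199.2) = 199.2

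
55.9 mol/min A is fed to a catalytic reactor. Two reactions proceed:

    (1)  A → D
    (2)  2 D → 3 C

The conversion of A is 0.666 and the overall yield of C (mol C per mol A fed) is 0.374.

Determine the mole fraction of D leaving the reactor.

Conversion of A: A consumed = 1ξ₁ = 0.666 × 55.9 → ξ₁ = 37.23 mol/min.
Yield of C: 3ξ₂ / 55.9 = 0.374 → ξ₂ = 6.969 mol/min.
Outlet amounts (n = n₀ + Σ ν·ξ):
  A: 55.9 − 1(37.23) = 18.67
  D: 0 + 1(37.23) − 2(6.969) = 23.29
  C: 0 + 3(6.969) = 20.91
Total out = 62.87 mol/min; y_D = 23.29 / 62.87 = 0.3705.

0.37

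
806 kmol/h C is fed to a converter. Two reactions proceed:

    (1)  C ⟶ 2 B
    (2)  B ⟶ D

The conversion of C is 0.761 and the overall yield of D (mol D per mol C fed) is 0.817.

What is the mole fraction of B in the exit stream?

0.4

Conversion of C: C consumed = 1ξ₁ = 0.761 × 806 → ξ₁ = 613.4 kmol/h.
Yield of D: 1ξ₂ / 806 = 0.817 → ξ₂ = 658.5 kmol/h.
Outlet amounts (n = n₀ + Σ ν·ξ):
  C: 806 − 1(613.4) = 192.6
  B: 0 + 2(613.4) − 1(658.5) = 568.2
  D: 0 + 1(658.5) = 658.5
Total out = 1419 kmol/h; y_B = 568.2 / 1419 = 0.4003.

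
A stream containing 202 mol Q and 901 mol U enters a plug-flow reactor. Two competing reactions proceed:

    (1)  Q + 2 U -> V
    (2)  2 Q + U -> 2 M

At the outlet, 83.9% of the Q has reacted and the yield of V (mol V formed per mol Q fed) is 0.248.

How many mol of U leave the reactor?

Yield of V: 1ξ₁ / 202 = 0.248 → ξ₁ = 50.1 mol.
Conversion of Q: 1ξ₁ + 2ξ₂ = 0.839 × 202 = 169.5 → ξ₂ = 59.69 mol.
Outlet amounts (n = n₀ + Σ ν·ξ):
  Q: 202 − 1(50.1) − 2(59.69) = 32.52
  U: 901 − 2(50.1) − 1(59.69) = 741.1
  V: 0 + 1(50.1) = 50.1
  M: 0 + 2(59.69) = 119.4

741 mol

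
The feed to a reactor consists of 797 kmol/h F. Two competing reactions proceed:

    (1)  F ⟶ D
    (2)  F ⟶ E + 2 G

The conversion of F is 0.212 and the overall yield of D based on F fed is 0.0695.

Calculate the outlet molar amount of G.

227 kmol/h

Yield of D: 1ξ₁ / 797 = 0.0695 → ξ₁ = 55.39 kmol/h.
Conversion of F: 1ξ₁ + 1ξ₂ = 0.212 × 797 = 169 → ξ₂ = 113.6 kmol/h.
Outlet amounts (n = n₀ + Σ ν·ξ):
  F: 797 − 1(55.39) − 1(113.6) = 628
  D: 0 + 1(55.39) = 55.39
  E: 0 + 1(113.6) = 113.6
  G: 0 + 2(113.6) = 227.1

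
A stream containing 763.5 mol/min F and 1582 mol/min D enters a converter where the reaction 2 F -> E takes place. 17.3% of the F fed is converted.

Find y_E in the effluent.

F reacted = 0.173 × 763.5 = 132.1 mol/min; ν_F = −2, so ξ = 132.1/2 = 66.04 mol/min.
Outlet amounts (n = n₀ + ν ξ):
  F: 763.5 − 2(66.04) = 631.4
  E: 0 + 1(66.04) = 66.04
  D: 1582 (inert)
Total out = 2279 mol/min; y_E = 66.04 / 2279 = 0.02897.

0.029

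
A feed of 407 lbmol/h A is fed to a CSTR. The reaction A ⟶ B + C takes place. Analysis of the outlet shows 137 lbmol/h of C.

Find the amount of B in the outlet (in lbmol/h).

For C: n = n₀ + 1ξ → 137 = 0 + 1ξ, giving ξ = 137 lbmol/h.
Outlet amounts (n = n₀ + ν ξ):
  A: 407 − 1(137) = 270
  B: 0 + 1(137) = 137
  C: 0 + 1(137) = 137

137 lbmol/h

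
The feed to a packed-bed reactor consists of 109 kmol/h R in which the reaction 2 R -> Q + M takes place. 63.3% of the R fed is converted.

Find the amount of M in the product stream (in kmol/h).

34.5 kmol/h

R reacted = 0.633 × 109 = 69 kmol/h; ν_R = −2, so ξ = 69/2 = 34.5 kmol/h.
Outlet amounts (n = n₀ + ν ξ):
  R: 109 − 2(34.5) = 40
  Q: 0 + 1(34.5) = 34.5
  M: 0 + 1(34.5) = 34.5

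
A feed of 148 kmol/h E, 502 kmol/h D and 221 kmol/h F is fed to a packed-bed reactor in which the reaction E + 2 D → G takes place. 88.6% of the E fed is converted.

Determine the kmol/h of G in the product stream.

131 kmol/h

E reacted = 0.886 × 148 = 131.1 kmol/h; ν_E = −1, so ξ = 131.1/1 = 131.1 kmol/h.
Outlet amounts (n = n₀ + ν ξ):
  E: 148 − 1(131.1) = 16.87
  D: 502 − 2(131.1) = 239.7
  G: 0 + 1(131.1) = 131.1
  F: 221 (inert)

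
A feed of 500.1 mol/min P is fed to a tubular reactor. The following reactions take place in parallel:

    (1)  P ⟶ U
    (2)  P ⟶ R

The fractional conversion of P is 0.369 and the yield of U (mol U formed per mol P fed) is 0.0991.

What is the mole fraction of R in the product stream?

Yield of U: 1ξ₁ / 500.1 = 0.0991 → ξ₁ = 49.56 mol/min.
Conversion of P: 1ξ₁ + 1ξ₂ = 0.369 × 500.1 = 184.5 → ξ₂ = 135 mol/min.
Outlet amounts (n = n₀ + Σ ν·ξ):
  P: 500.1 − 1(49.56) − 1(135) = 315.6
  U: 0 + 1(49.56) = 49.56
  R: 0 + 1(135) = 135
Total out = 500.1 mol/min; y_R = 135 / 500.1 = 0.2699.

0.27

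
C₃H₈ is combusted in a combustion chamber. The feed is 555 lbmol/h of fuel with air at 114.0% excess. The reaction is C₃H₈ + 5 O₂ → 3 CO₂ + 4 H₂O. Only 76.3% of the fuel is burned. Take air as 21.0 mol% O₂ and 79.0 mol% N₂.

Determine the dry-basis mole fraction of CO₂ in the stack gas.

0.0461

Stoichiometric O₂ = 5 × 555 = 2775 lbmol/h; O₂ fed = 2775 × 2.140 = 5938 lbmol/h.
N₂ fed = 5938 × 79/21 = 22340 lbmol/h.
Fuel reacted = 0.763 × 555 → ξ = 423.5 lbmol/h.
Outlet (n = n₀ + ν ξ):
  C₃H₈: 555 − 1(423.5) = 131.5
  O₂: 5938 − 5(423.5) = 3821
  N₂: 22340 (inert)
  CO₂: 0 + 3(423.5) = 1270
  H₂O: 0 + 4(423.5) = 1694
Dry total = 27560 lbmol/h; y_CO₂ (dry) = 1270 / 27560 = 0.04609.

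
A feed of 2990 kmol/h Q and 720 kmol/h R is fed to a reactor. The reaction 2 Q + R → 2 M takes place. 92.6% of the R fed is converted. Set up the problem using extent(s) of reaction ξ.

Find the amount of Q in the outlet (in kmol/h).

1660 kmol/h

R reacted = 0.926 × 720 = 666.7 kmol/h; ν_R = −1, so ξ = 666.7/1 = 666.7 kmol/h.
Outlet amounts (n = n₀ + ν ξ):
  Q: 2990 − 2(666.7) = 1657
  R: 720 − 1(666.7) = 53.28
  M: 0 + 2(666.7) = 1333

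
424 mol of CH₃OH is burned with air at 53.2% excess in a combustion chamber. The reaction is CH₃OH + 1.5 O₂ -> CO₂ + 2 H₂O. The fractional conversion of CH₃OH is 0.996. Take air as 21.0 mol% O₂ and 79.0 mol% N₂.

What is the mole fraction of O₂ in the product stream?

0.0646

Stoichiometric O₂ = 1.5 × 424 = 636 mol; O₂ fed = 636 × 1.532 = 974.4 mol.
N₂ fed = 974.4 × 79/21 = 3665 mol.
Fuel reacted = 0.996 × 424 → ξ = 422.3 mol.
Outlet (n = n₀ + ν ξ):
  CH₃OH: 424 − 1(422.3) = 1.696
  O₂: 974.4 − 1.5(422.3) = 340.9
  N₂: 3665 (inert)
  CO₂: 0 + 1(422.3) = 422.3
  H₂O: 0 + 2(422.3) = 844.6
Total out = 5275 mol; y_O₂ = 340.9 / 5275 = 0.06463.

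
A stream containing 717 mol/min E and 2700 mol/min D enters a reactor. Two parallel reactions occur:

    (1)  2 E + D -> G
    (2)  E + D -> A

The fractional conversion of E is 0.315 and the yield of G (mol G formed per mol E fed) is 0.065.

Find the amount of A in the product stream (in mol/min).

133 mol/min

Yield of G: 1ξ₁ / 717 = 0.065 → ξ₁ = 46.61 mol/min.
Conversion of E: 2ξ₁ + 1ξ₂ = 0.315 × 717 = 225.9 → ξ₂ = 132.6 mol/min.
Outlet amounts (n = n₀ + Σ ν·ξ):
  E: 717 − 2(46.61) − 1(132.6) = 491.1
  D: 2700 − 1(46.61) − 1(132.6) = 2521
  G: 0 + 1(46.61) = 46.61
  A: 0 + 1(132.6) = 132.6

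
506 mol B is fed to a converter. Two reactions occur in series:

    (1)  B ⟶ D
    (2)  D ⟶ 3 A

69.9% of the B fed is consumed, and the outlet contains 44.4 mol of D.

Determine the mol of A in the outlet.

Conversion of B: B consumed = 1ξ₁ = 0.699 × 506 → ξ₁ = 353.7 mol.
D balance: n_D = 0 + 1ξ₁ − 1ξ₂ = 44.4 → ξ₂ = (1·353.7 − 44.4)/1 = 309.3 mol.
Outlet amounts (n = n₀ + Σ ν·ξ):
  B: 506 − 1(353.7) = 152.3
  D: 0 + 1(353.7) − 1(309.3) = 44.4
  A: 0 + 3(309.3) = 927.9

928 mol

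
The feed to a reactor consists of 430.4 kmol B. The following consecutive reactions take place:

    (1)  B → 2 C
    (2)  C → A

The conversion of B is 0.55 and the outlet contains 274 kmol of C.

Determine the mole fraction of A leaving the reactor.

Conversion of B: B consumed = 1ξ₁ = 0.55 × 430.4 → ξ₁ = 236.7 kmol.
C balance: n_C = 0 + 2ξ₁ − 1ξ₂ = 274 → ξ₂ = (2·236.7 − 274)/1 = 199.4 kmol.
Outlet amounts (n = n₀ + Σ ν·ξ):
  B: 430.4 − 1(236.7) = 193.7
  C: 0 + 2(236.7) − 1(199.4) = 274
  A: 0 + 1(199.4) = 199.4
Total out = 667.1 kmol; y_A = 199.4 / 667.1 = 0.299.

0.299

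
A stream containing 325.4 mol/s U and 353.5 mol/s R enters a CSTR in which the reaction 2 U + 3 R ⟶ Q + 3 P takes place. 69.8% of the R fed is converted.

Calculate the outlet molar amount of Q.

R reacted = 0.698 × 353.5 = 246.7 mol/s; ν_R = −3, so ξ = 246.7/3 = 82.25 mol/s.
Outlet amounts (n = n₀ + ν ξ):
  U: 325.4 − 2(82.25) = 160.9
  R: 353.5 − 3(82.25) = 106.8
  Q: 0 + 1(82.25) = 82.25
  P: 0 + 3(82.25) = 246.7

82.2 mol/s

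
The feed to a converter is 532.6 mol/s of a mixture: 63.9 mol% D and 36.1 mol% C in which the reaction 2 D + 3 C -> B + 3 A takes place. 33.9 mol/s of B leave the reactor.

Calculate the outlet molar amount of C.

90.6 mol/s

For B: n = n₀ + 1ξ → 33.9 = 0 + 1ξ, giving ξ = 33.9 mol/s.
Outlet amounts (n = n₀ + ν ξ):
  D: 340.3 − 2(33.9) = 272.5
  C: 192.3 − 3(33.9) = 90.57
  B: 0 + 1(33.9) = 33.9
  A: 0 + 3(33.9) = 101.7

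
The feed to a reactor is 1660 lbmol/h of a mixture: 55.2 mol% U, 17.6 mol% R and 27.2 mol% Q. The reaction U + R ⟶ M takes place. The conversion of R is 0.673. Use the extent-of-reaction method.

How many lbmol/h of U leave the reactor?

720 lbmol/h

R reacted = 0.673 × 292.2 = 196.6 lbmol/h; ν_R = −1, so ξ = 196.6/1 = 196.6 lbmol/h.
Outlet amounts (n = n₀ + ν ξ):
  U: 916.3 − 1(196.6) = 719.7
  R: 292.2 − 1(196.6) = 95.54
  M: 0 + 1(196.6) = 196.6
  Q: 451.5 (inert)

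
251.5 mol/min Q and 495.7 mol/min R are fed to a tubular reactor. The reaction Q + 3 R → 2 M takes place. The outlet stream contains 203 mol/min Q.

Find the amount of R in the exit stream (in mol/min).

For Q: n = n₀ − 1ξ → 203 = 251.5 − 1ξ, giving ξ = 48.5 mol/min.
Outlet amounts (n = n₀ + ν ξ):
  Q: 251.5 − 1(48.5) = 203
  R: 495.7 − 3(48.5) = 350.2
  M: 0 + 2(48.5) = 97

350 mol/min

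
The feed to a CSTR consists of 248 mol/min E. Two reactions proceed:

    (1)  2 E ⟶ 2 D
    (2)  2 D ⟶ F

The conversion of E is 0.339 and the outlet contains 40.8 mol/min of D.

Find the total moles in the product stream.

Conversion of E: E consumed = 2ξ₁ = 0.339 × 248 → ξ₁ = 42.04 mol/min.
D balance: n_D = 0 + 2ξ₁ − 2ξ₂ = 40.8 → ξ₂ = (2·42.04 − 40.8)/2 = 21.64 mol/min.
Outlet amounts (n = n₀ + Σ ν·ξ):
  E: 248 − 2(42.04) = 163.9
  D: 0 + 2(42.04) − 2(21.64) = 40.8
  F: 0 + 1(21.64) = 21.64
Total out = 163.9 + 40.8 + 21.64 = 226.4 mol/min.

226 mol/min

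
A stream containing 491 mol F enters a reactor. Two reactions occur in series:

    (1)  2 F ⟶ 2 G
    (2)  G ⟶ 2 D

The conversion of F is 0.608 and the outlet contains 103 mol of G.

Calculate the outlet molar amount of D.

391 mol

Conversion of F: F consumed = 2ξ₁ = 0.608 × 491 → ξ₁ = 149.3 mol.
G balance: n_G = 0 + 2ξ₁ − 1ξ₂ = 103 → ξ₂ = (2·149.3 − 103)/1 = 195.5 mol.
Outlet amounts (n = n₀ + Σ ν·ξ):
  F: 491 − 2(149.3) = 192.5
  G: 0 + 2(149.3) − 1(195.5) = 103
  D: 0 + 2(195.5) = 391.1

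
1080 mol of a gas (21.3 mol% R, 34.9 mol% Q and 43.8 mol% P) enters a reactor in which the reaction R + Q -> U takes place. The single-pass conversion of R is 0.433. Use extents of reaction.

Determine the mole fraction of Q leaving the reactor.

0.283

R reacted = 0.433 × 230 = 99.61 mol; ν_R = −1, so ξ = 99.61/1 = 99.61 mol.
Outlet amounts (n = n₀ + ν ξ):
  R: 230 − 1(99.61) = 130.4
  Q: 376.9 − 1(99.61) = 277.3
  U: 0 + 1(99.61) = 99.61
  P: 473 (inert)
Total out = 980.4 mol; y_Q = 277.3 / 980.4 = 0.2829.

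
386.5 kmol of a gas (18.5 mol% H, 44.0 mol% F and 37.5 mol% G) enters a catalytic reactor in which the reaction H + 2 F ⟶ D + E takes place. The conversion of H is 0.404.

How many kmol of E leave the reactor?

H reacted = 0.404 × 71.5 = 28.89 kmol; ν_H = −1, so ξ = 28.89/1 = 28.89 kmol.
Outlet amounts (n = n₀ + ν ξ):
  H: 71.5 − 1(28.89) = 42.62
  F: 170.1 − 2(28.89) = 112.3
  D: 0 + 1(28.89) = 28.89
  E: 0 + 1(28.89) = 28.89
  G: 144.9 (inert)

28.9 kmol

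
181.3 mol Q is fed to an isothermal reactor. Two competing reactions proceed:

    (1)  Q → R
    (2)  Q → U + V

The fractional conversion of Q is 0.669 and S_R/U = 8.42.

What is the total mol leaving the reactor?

194 mol

Conversion of Q: Q consumed = 0.669 × 181.3 = 121.3 mol = 1ξ₁ + 1ξ₂.
Selectivity: 1ξ₁ / (1ξ₂) = 8.42 → ξ₁ = 8.42 ξ₂.
Substitute: (1·8.42 + 1) ξ₂ = 121.3 → ξ₂ = 12.88 mol, ξ₁ = 108.4 mol.
Outlet amounts (n = n₀ + Σ ν·ξ):
  Q: 181.3 − 1(108.4) − 1(12.88) = 60.01
  R: 0 + 1(108.4) = 108.4
  U: 0 + 1(12.88) = 12.88
  V: 0 + 1(12.88) = 12.88
Total out = 60.01 + 108.4 + 12.88 + 12.88 = 194.2 mol.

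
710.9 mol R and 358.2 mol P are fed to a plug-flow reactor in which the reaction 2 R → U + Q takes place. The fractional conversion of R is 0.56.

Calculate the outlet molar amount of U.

R reacted = 0.56 × 710.9 = 398.1 mol; ν_R = −2, so ξ = 398.1/2 = 199.1 mol.
Outlet amounts (n = n₀ + ν ξ):
  R: 710.9 − 2(199.1) = 312.8
  U: 0 + 1(199.1) = 199.1
  Q: 0 + 1(199.1) = 199.1
  P: 358.2 (inert)

199 mol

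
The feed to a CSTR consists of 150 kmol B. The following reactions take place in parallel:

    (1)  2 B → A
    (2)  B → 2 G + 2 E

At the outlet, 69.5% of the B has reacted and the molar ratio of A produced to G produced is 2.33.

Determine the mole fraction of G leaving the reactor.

0.152

Conversion of B: B consumed = 0.695 × 150 = 104.2 kmol = 2ξ₁ + 1ξ₂.
Selectivity: 1ξ₁ / (2ξ₂) = 2.33 → ξ₁ = 4.66 ξ₂.
Substitute: (2·4.66 + 1) ξ₂ = 104.2 → ξ₂ = 10.1 kmol, ξ₁ = 47.07 kmol.
Outlet amounts (n = n₀ + Σ ν·ξ):
  B: 150 − 2(47.07) − 1(10.1) = 45.75
  A: 0 + 1(47.07) = 47.07
  G: 0 + 2(10.1) = 20.2
  E: 0 + 2(10.1) = 20.2
Total out = 133.2 kmol; y_G = 20.2 / 133.2 = 0.1516.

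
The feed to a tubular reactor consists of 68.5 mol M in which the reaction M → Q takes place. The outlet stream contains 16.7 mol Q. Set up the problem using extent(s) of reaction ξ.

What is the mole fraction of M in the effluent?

For Q: n = n₀ + 1ξ → 16.7 = 0 + 1ξ, giving ξ = 16.7 mol.
Outlet amounts (n = n₀ + ν ξ):
  M: 68.5 − 1(16.7) = 51.8
  Q: 0 + 1(16.7) = 16.7
Total out = 68.5 mol; y_M = 51.8 / 68.5 = 0.7562.

0.756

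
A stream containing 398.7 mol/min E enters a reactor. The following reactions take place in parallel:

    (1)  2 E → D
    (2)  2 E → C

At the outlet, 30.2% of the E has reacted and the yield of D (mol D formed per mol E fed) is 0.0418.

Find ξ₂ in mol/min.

Yield of D: 1ξ₁ / 398.7 = 0.0418 → ξ₁ = 16.67 mol/min.
Conversion of E: 2ξ₁ + 2ξ₂ = 0.302 × 398.7 = 120.4 → ξ₂ = 43.54 mol/min.
Outlet amounts (n = n₀ + Σ ν·ξ):
  E: 398.7 − 2(16.67) − 2(43.54) = 278.3
  D: 0 + 1(16.67) = 16.67
  C: 0 + 1(43.54) = 43.54

ξ₂ = 43.5 mol/min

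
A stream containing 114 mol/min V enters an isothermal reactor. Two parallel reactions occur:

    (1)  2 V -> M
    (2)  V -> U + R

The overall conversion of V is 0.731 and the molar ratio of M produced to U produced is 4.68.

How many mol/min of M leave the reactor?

37.6 mol/min

Conversion of V: V consumed = 0.731 × 114 = 83.33 mol/min = 2ξ₁ + 1ξ₂.
Selectivity: 1ξ₁ / (1ξ₂) = 4.68 → ξ₁ = 4.68 ξ₂.
Substitute: (2·4.68 + 1) ξ₂ = 83.33 → ξ₂ = 8.044 mol/min, ξ₁ = 37.65 mol/min.
Outlet amounts (n = n₀ + Σ ν·ξ):
  V: 114 − 2(37.65) − 1(8.044) = 30.67
  M: 0 + 1(37.65) = 37.65
  U: 0 + 1(8.044) = 8.044
  R: 0 + 1(8.044) = 8.044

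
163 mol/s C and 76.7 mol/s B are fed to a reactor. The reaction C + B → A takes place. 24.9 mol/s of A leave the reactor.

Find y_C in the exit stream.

For A: n = n₀ + 1ξ → 24.9 = 0 + 1ξ, giving ξ = 24.9 mol/s.
Outlet amounts (n = n₀ + ν ξ):
  C: 163 − 1(24.9) = 138.1
  B: 76.7 − 1(24.9) = 51.8
  A: 0 + 1(24.9) = 24.9
Total out = 214.8 mol/s; y_C = 138.1 / 214.8 = 0.6429.

0.643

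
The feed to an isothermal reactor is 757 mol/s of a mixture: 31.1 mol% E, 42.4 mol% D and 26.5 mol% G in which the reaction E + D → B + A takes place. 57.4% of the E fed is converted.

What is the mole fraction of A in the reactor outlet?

0.179

E reacted = 0.574 × 235.4 = 135.1 mol/s; ν_E = −1, so ξ = 135.1/1 = 135.1 mol/s.
Outlet amounts (n = n₀ + ν ξ):
  E: 235.4 − 1(135.1) = 100.3
  D: 321 − 1(135.1) = 185.8
  B: 0 + 1(135.1) = 135.1
  A: 0 + 1(135.1) = 135.1
  G: 200.6 (inert)
Total out = 757 mol/s; y_A = 135.1 / 757 = 0.1785.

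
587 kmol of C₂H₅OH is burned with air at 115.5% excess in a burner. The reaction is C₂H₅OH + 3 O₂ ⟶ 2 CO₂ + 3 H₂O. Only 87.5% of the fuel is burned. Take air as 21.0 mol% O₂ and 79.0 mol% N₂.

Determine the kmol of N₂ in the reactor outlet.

Stoichiometric O₂ = 3 × 587 = 1761 kmol; O₂ fed = 1761 × 2.155 = 3795 kmol.
N₂ fed = 3795 × 79/21 = 14280 kmol.
Fuel reacted = 0.875 × 587 → ξ = 513.6 kmol.
Outlet (n = n₀ + ν ξ):
  C₂H₅OH: 587 − 1(513.6) = 73.38
  O₂: 3795 − 3(513.6) = 2254
  N₂: 14280 (inert)
  CO₂: 0 + 2(513.6) = 1027
  H₂O: 0 + 3(513.6) = 1541

14300 kmol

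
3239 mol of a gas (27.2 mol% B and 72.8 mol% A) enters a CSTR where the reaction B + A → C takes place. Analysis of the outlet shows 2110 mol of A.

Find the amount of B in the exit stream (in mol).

633 mol

For A: n = n₀ − 1ξ → 2110 = 2358 − 1ξ, giving ξ = 248 mol.
Outlet amounts (n = n₀ + ν ξ):
  B: 881 − 1(248) = 633
  A: 2358 − 1(248) = 2110
  C: 0 + 1(248) = 248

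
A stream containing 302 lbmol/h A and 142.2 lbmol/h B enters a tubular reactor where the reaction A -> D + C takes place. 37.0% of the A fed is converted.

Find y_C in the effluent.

A reacted = 0.37 × 302 = 111.7 lbmol/h; ν_A = −1, so ξ = 111.7/1 = 111.7 lbmol/h.
Outlet amounts (n = n₀ + ν ξ):
  A: 302 − 1(111.7) = 190.3
  D: 0 + 1(111.7) = 111.7
  C: 0 + 1(111.7) = 111.7
  B: 142.2 (inert)
Total out = 555.9 lbmol/h; y_C = 111.7 / 555.9 = 0.201.

0.201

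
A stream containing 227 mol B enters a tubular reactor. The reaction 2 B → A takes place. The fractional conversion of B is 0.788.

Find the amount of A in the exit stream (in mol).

B reacted = 0.788 × 227 = 178.9 mol; ν_B = −2, so ξ = 178.9/2 = 89.44 mol.
Outlet amounts (n = n₀ + ν ξ):
  B: 227 − 2(89.44) = 48.12
  A: 0 + 1(89.44) = 89.44

89.4 mol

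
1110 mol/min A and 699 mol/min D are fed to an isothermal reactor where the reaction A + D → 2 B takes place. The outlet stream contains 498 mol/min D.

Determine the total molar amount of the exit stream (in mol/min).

1810 mol/min

For D: n = n₀ − 1ξ → 498 = 699 − 1ξ, giving ξ = 201 mol/min.
Outlet amounts (n = n₀ + ν ξ):
  A: 1110 − 1(201) = 909
  D: 699 − 1(201) = 498
  B: 0 + 2(201) = 402
Total out = 909 + 498 + 402 = 1809 mol/min.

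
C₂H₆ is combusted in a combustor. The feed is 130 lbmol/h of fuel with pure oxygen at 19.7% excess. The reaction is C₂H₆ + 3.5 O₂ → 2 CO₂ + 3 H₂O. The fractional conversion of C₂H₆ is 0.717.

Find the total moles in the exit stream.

721 lbmol/h

Stoichiometric O₂ = 3.5 × 130 = 455 lbmol/h; O₂ fed = 455 × 1.197 = 544.6 lbmol/h.
Fuel reacted = 0.717 × 130 → ξ = 93.21 lbmol/h.
Outlet (n = n₀ + ν ξ):
  C₂H₆: 130 − 1(93.21) = 36.79
  O₂: 544.6 − 3.5(93.21) = 218.4
  CO₂: 0 + 2(93.21) = 186.4
  H₂O: 0 + 3(93.21) = 279.6
Total out = 36.79 + 218.4 + 186.4 + 279.6 = 721.2 lbmol/h.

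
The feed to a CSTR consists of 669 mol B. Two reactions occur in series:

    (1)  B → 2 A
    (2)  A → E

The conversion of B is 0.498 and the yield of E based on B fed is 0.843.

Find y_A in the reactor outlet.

0.102

Conversion of B: B consumed = 1ξ₁ = 0.498 × 669 → ξ₁ = 333.2 mol.
Yield of E: 1ξ₂ / 669 = 0.843 → ξ₂ = 564 mol.
Outlet amounts (n = n₀ + Σ ν·ξ):
  B: 669 − 1(333.2) = 335.8
  A: 0 + 2(333.2) − 1(564) = 102.4
  E: 0 + 1(564) = 564
Total out = 1002 mol; y_A = 102.4 / 1002 = 0.1021.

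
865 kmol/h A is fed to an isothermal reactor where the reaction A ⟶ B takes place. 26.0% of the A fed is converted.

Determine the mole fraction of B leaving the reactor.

A reacted = 0.26 × 865 = 224.9 kmol/h; ν_A = −1, so ξ = 224.9/1 = 224.9 kmol/h.
Outlet amounts (n = n₀ + ν ξ):
  A: 865 − 1(224.9) = 640.1
  B: 0 + 1(224.9) = 224.9
Total out = 865 kmol/h; y_B = 224.9 / 865 = 0.26.

0.26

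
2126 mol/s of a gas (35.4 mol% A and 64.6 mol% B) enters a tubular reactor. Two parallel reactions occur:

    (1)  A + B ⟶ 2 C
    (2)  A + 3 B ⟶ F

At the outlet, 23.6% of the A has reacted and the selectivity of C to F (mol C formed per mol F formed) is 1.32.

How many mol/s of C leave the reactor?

Conversion of A: A consumed = 0.236 × 752.6 = 177.6 mol/s = 1ξ₁ + 1ξ₂.
Selectivity: 2ξ₁ / (1ξ₂) = 1.32 → ξ₁ = 0.66 ξ₂.
Substitute: (1·0.66 + 1) ξ₂ = 177.6 → ξ₂ = 107 mol/s, ξ₁ = 70.62 mol/s.
Outlet amounts (n = n₀ + Σ ν·ξ):
  A: 752.6 − 1(70.62) − 1(107) = 575
  B: 1373 − 1(70.62) − 3(107) = 981.8
  C: 0 + 2(70.62) = 141.2
  F: 0 + 1(107) = 107

141 mol/s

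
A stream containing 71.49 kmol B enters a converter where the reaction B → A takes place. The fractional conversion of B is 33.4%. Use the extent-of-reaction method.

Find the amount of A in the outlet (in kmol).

23.9 kmol

B reacted = 0.334 × 71.49 = 23.88 kmol; ν_B = −1, so ξ = 23.88/1 = 23.88 kmol.
Outlet amounts (n = n₀ + ν ξ):
  B: 71.49 − 1(23.88) = 47.61
  A: 0 + 1(23.88) = 23.88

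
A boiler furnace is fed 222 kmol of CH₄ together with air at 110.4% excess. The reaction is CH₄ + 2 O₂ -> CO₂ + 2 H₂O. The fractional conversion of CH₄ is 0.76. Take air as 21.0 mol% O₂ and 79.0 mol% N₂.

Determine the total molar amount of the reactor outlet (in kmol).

Stoichiometric O₂ = 2 × 222 = 444 kmol; O₂ fed = 444 × 2.104 = 934.2 kmol.
N₂ fed = 934.2 × 79/21 = 3514 kmol.
Fuel reacted = 0.76 × 222 → ξ = 168.7 kmol.
Outlet (n = n₀ + ν ξ):
  CH₄: 222 − 1(168.7) = 53.28
  O₂: 934.2 − 2(168.7) = 596.7
  N₂: 3514 (inert)
  CO₂: 0 + 1(168.7) = 168.7
  H₂O: 0 + 2(168.7) = 337.4
Total out = 53.28 + 596.7 + 3514 + 168.7 + 337.4 = 4670 kmol.

4670 kmol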